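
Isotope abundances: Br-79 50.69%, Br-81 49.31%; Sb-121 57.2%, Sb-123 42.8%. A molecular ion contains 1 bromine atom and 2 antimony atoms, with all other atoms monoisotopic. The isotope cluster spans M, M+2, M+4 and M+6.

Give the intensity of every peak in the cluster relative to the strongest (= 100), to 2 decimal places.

40.50 : 100.00 : 81.63 : 22.06

Bromine pattern (n=1): 0.5069 : 0.4931
Antimony pattern (n=2): 0.327184 : 0.489632 : 0.183184
Convolve the two distributions (both contribute in 2-u steps):
  M: 0.5069×0.327184 = 0.165850
  M+2: 0.5069×0.489632 + 0.4931×0.327184 = 0.409529
  M+4: 0.5069×0.183184 + 0.4931×0.489632 = 0.334294
  M+6: 0.4931×0.183184 = 0.090328
Scale to base peak (0.409529) = 100: 40.50 : 100.00 : 81.63 : 22.06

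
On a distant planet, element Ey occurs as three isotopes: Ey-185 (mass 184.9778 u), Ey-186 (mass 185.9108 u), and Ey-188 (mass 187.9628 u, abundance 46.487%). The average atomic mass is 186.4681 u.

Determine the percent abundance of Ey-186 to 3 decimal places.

The remaining 53.513% is split between Ey-185 (fraction x) and Ey-186 (fraction 0.53513 − x).
Substituting: 184.9778x + 185.9108(0.53513 − x) = 99.089833164
(184.9778 − 185.9108)x = -0.39661324  ⇒  x = 0.42509, y = 0.11004
Ey-185: 42.509%, Ey-186: 11.004%.

11.004%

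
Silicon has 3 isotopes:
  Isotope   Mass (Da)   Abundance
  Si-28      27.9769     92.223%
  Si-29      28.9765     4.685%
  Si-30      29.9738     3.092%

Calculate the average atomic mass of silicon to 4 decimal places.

Average mass = Σ (abundance × isotope mass) = 0.92223 × 27.9769 + 0.04685 × 28.9765 + 0.03092 × 29.9738
= 25.80114 + 1.35755 + 0.92679 = 28.08548 Da

28.0855 Da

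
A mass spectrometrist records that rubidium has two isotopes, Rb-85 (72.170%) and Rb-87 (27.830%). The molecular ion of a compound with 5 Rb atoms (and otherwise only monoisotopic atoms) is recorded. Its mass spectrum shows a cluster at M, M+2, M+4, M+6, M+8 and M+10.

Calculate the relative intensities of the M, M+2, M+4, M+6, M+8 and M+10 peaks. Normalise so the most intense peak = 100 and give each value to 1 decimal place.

The 5 Rb atoms are independent, so intensities follow the terms of (0.72170 + 0.27830)^5.
P(M) = 0.72170^5 = 0.195787
P(M+2) = 5 × 0.72170^4 × 0.27830^1 = 0.377494
P(M+4) = 10 × 0.72170^3 × 0.27830^2 = 0.291136
P(M+6) = 10 × 0.72170^2 × 0.27830^3 = 0.112267
P(M+8) = 5 × 0.72170^1 × 0.27830^4 = 0.021646
P(M+10) = 0.27830^5 = 0.001669
The M+2 peak is largest (0.377494); scaling to 100 gives 51.9 : 100.0 : 77.1 : 29.7 : 5.7 : 0.4.

51.9 : 100.0 : 77.1 : 29.7 : 5.7 : 0.4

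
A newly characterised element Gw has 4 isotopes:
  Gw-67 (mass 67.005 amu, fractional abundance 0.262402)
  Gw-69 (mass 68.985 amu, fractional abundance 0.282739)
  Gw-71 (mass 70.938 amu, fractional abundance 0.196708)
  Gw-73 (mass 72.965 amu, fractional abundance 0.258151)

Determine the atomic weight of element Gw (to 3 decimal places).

Average mass = Σ (abundance × isotope mass) = 0.262402 × 67.005 + 0.282739 × 68.985 + 0.196708 × 70.938 + 0.258151 × 72.965
= 17.5822 + 19.5047 + 13.9541 + 18.8360 = 69.8770 amu

69.877 amu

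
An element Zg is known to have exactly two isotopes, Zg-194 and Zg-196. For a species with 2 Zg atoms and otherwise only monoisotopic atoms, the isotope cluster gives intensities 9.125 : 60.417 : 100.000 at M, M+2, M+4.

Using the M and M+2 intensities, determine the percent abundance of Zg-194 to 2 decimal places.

Write p for the Zg-194 fraction. I(M+2)/I(M) = [C(2,1)·p^1·(1−p)] / p^2 = 2·(1−p)/p = 60.417/9.125 = 6.6210
(1−p)/p = 6.6210/2 = 3.3105  ⇒  p = 1/(1 + 3.3105) = 0.2320
Zg-194: 23.20%, Zg-196: 76.80%.

23.20%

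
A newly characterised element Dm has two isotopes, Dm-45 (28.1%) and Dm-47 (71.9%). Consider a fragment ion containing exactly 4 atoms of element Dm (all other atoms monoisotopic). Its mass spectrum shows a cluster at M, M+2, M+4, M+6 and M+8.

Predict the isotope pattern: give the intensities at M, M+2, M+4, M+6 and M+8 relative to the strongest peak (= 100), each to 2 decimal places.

1.49 : 15.27 : 58.62 : 100.00 : 63.97

Expanding (0.281 + 0.719)^4:
P(M) = 0.281^4 = 0.006235
P(M+2) = 4 × 0.281^3 × 0.719^1 = 0.063813
P(M+4) = 6 × 0.281^2 × 0.719^2 = 0.244919
P(M+6) = 4 × 0.281^1 × 0.719^3 = 0.417785
P(M+8) = 0.719^4 = 0.267249
The M+6 peak is largest (0.417785); scaling to 100 gives 1.49 : 15.27 : 58.62 : 100.00 : 63.97.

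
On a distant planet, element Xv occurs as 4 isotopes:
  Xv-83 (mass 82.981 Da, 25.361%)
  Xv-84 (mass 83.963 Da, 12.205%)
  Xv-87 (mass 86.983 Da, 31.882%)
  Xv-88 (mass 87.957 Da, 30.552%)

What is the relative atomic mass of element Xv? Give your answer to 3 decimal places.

The abundance-weighted mean is 0.25361 × 82.981 + 0.12205 × 83.963 + 0.31882 × 86.983 + 0.30552 × 87.957
= 21.0448 + 10.2477 + 27.7319 + 26.8726 = 85.8970 Da

85.897 Da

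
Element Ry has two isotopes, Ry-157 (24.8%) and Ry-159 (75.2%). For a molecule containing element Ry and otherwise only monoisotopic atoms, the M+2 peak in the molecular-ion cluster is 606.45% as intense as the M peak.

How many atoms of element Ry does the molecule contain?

2

With n Ry atoms, P(M+2)/P(M) = C(n,1)·p^(n−1)q / p^n = n·q/p = n · 0.752/0.248.
n = 6.0645 × 0.248/0.752 = 2.00 ≈ 2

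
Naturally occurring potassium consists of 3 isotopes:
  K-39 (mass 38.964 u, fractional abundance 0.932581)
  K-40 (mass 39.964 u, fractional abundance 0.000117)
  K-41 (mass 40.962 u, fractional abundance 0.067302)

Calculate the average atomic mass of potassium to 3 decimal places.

Ar = Σ fᵢ·mᵢ = 0.932581 × 38.964 + 0.000117 × 39.964 + 0.067302 × 40.962
= 36.3371 + 0.0047 + 2.7568 = 39.0986 u

39.099 u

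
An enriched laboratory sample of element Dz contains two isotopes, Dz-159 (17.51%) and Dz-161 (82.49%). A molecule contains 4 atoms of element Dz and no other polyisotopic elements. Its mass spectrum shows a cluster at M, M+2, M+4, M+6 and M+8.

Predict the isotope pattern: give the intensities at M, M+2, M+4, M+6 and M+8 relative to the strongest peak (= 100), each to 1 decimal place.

0.2 : 3.8 : 27.0 : 84.9 : 100.0

Each Dz atom is independently Dz-159 (p = 0.1751) or Dz-161 (q = 0.8249); the cluster is the binomial expansion (p + q)^4.
P(M) = 0.1751^4 = 0.000940
P(M+2) = 4 × 0.1751^3 × 0.8249^1 = 0.017714
P(M+4) = 6 × 0.1751^2 × 0.8249^2 = 0.125177
P(M+6) = 4 × 0.1751^1 × 0.8249^3 = 0.393143
P(M+8) = 0.8249^4 = 0.463026
The M+8 peak is largest (0.463026); scaling to 100 gives 0.2 : 3.8 : 27.0 : 84.9 : 100.0.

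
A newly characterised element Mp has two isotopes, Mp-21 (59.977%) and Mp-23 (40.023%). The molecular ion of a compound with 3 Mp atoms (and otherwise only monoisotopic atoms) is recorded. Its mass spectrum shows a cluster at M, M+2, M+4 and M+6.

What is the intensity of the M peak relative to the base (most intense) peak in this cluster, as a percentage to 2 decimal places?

49.95%

Binomial terms of (0.59977 + 0.40023)^3: M 0.2158, M+2 0.4319, M+4 0.2882, M+6 0.0641 → M+2 is the base peak.
P(M+2) = C(3,1) × 0.59977^2 × 0.40023^1 = 3 × 0.35972405 × 0.40023 = 0.431917 (base)
P(M) = C(3,0) × 0.59977^3 × 0.40023^0 = 1 × 0.2157517 × 1.0000 = 0.215752
Relative intensity = 0.215752 / 0.431917 × 100 = 49.95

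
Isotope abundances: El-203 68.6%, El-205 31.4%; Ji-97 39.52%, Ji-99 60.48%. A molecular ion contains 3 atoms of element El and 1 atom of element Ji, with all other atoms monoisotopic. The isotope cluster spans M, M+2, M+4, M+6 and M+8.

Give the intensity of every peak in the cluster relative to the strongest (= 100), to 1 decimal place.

Element El pattern (n=3): 0.32282886 : 0.44330143 : 0.20291057 : 0.03095914
Element Ji pattern (n=1): 0.3952 : 0.6048
Convolve the two distributions (both contribute in 2-u steps):
  M: 0.32282886×0.3952 = 0.127582
  M+2: 0.32282886×0.6048 + 0.44330143×0.3952 = 0.370440
  M+4: 0.44330143×0.6048 + 0.20291057×0.3952 = 0.348299
  M+6: 0.20291057×0.6048 + 0.03095914×0.3952 = 0.134955
  M+8: 0.03095914×0.6048 = 0.018724
Scale to base peak (0.370440) = 100: 34.4 : 100.0 : 94.0 : 36.4 : 5.1

34.4 : 100.0 : 94.0 : 36.4 : 5.1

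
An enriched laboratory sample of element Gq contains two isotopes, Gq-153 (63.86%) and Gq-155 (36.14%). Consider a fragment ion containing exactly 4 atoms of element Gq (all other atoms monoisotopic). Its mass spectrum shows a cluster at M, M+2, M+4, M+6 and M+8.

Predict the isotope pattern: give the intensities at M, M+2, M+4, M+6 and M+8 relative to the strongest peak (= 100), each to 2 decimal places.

44.18 : 100.00 : 84.89 : 32.03 : 4.53

Expanding (0.6386 + 0.3614)^4:
P(M) = 0.6386^4 = 0.166309
P(M+2) = 4 × 0.6386^3 × 0.3614^1 = 0.376474
P(M+4) = 6 × 0.6386^2 × 0.3614^2 = 0.319584
P(M+6) = 4 × 0.6386^1 × 0.3614^3 = 0.120574
P(M+8) = 0.3614^4 = 0.017059
The M+2 peak is largest (0.376474); scaling to 100 gives 44.18 : 100.00 : 84.89 : 32.03 : 4.53.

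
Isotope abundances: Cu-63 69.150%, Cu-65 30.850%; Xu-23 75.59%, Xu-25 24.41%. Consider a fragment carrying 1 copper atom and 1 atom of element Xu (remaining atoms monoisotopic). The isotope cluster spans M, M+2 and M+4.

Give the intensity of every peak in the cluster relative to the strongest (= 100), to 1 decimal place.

100.0 : 76.9 : 14.4

Copper pattern (n=1): 0.6915 : 0.3085
Element Xu pattern (n=1): 0.7559 : 0.2441
Convolve the two distributions (both contribute in 2-u steps):
  M: 0.6915×0.7559 = 0.522705
  M+2: 0.6915×0.2441 + 0.3085×0.7559 = 0.401990
  M+4: 0.3085×0.2441 = 0.075305
Scale to base peak (0.522705) = 100: 100.0 : 76.9 : 14.4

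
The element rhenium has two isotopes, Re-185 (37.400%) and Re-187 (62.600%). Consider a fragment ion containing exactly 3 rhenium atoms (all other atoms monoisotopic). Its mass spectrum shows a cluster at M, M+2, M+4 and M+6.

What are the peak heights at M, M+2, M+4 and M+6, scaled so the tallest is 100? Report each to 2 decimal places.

11.90 : 59.74 : 100.00 : 55.79

Expanding (0.37400 + 0.62600)^3:
P(M) = 0.37400^3 = 0.052314
P(M+2) = 3 × 0.37400^2 × 0.62600^1 = 0.262687
P(M+4) = 3 × 0.37400^1 × 0.62600^2 = 0.439685
P(M+6) = 0.62600^3 = 0.245314
The M+4 peak is largest (0.439685); scaling to 100 gives 11.90 : 59.74 : 100.00 : 55.79.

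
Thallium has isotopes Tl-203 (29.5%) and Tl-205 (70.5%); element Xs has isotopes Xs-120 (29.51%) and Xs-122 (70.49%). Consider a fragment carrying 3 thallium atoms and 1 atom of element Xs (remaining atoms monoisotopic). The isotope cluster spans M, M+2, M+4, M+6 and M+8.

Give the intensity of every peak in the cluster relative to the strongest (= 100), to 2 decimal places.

1.83 : 17.51 : 62.77 : 100.00 : 59.74

Thallium pattern (n=3): 0.02567237 : 0.18405787 : 0.43986713 : 0.35040263
Element Xs pattern (n=1): 0.2951 : 0.7049
Convolve the two distributions (both contribute in 2-u steps):
  M: 0.02567237×0.2951 = 0.007576
  M+2: 0.02567237×0.7049 + 0.18405787×0.2951 = 0.072412
  M+4: 0.18405787×0.7049 + 0.43986713×0.2951 = 0.259547
  M+6: 0.43986713×0.7049 + 0.35040263×0.2951 = 0.413466
  M+8: 0.35040263×0.7049 = 0.246999
Scale to base peak (0.413466) = 100: 1.83 : 17.51 : 62.77 : 100.00 : 59.74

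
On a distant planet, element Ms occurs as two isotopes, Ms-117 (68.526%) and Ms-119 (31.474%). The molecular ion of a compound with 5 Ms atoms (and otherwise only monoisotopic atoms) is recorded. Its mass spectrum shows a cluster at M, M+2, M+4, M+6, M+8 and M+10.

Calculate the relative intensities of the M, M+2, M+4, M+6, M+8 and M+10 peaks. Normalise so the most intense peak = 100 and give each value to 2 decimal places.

43.54 : 100.00 : 91.86 : 42.19 : 9.69 : 0.89

The 5 Ms atoms are independent, so intensities follow the terms of (0.68526 + 0.31474)^5.
P(M) = 0.68526^5 = 0.151104
P(M+2) = 5 × 0.68526^4 × 0.31474^1 = 0.347011
P(M+4) = 10 × 0.68526^3 × 0.31474^2 = 0.318765
P(M+6) = 10 × 0.68526^2 × 0.31474^3 = 0.146409
P(M+8) = 5 × 0.68526^1 × 0.31474^4 = 0.033623
P(M+10) = 0.31474^5 = 0.003089
The M+2 peak is largest (0.347011); scaling to 100 gives 43.54 : 100.00 : 91.86 : 42.19 : 9.69 : 0.89.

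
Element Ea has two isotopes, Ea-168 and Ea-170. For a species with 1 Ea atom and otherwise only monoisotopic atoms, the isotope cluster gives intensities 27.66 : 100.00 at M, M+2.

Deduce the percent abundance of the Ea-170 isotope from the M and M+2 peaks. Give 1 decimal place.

If p is the fraction of Ea that is Ea-168, then I(M+2)/I(M) = [C(1,1)·p^0·(1−p)] / p^1 = 1·(1−p)/p = 100.00/27.66 = 3.6153
(1−p)/p = 3.6153/1 = 3.6153  ⇒  p = 1/(1 + 3.6153) = 0.2167
Ea-168: 21.7%, Ea-170: 78.3%.

78.3%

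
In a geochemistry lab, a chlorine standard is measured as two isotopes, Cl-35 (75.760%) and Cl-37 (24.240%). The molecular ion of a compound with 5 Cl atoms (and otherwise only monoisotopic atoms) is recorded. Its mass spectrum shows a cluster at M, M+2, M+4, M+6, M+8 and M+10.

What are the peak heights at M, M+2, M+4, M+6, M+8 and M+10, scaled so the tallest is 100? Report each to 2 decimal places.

62.51 : 100.00 : 63.99 : 20.47 : 3.28 : 0.21

Each Cl atom is independently Cl-35 (p = 0.75760) or Cl-37 (q = 0.24240); the cluster is the binomial expansion (p + q)^5.
P(M) = 0.75760^5 = 0.249574
P(M+2) = 5 × 0.75760^4 × 0.24240^1 = 0.399266
P(M+4) = 10 × 0.75760^3 × 0.24240^2 = 0.255497
P(M+6) = 10 × 0.75760^2 × 0.24240^3 = 0.081748
P(M+8) = 5 × 0.75760^1 × 0.24240^4 = 0.013078
P(M+10) = 0.24240^5 = 0.000837
The M+2 peak is largest (0.399266); scaling to 100 gives 62.51 : 100.00 : 63.99 : 20.47 : 3.28 : 0.21.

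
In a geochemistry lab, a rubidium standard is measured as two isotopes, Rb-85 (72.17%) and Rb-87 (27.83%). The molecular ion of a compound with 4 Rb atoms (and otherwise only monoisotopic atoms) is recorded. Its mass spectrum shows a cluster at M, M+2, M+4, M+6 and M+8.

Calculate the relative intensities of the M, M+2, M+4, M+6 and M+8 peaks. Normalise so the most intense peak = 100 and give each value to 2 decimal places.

64.83 : 100.00 : 57.84 : 14.87 : 1.43

Expanding (0.7217 + 0.2783)^4:
P(M) = 0.7217^4 = 0.271286
P(M+2) = 4 × 0.7217^3 × 0.2783^1 = 0.418450
P(M+4) = 6 × 0.7217^2 × 0.2783^2 = 0.242042
P(M+6) = 4 × 0.7217^1 × 0.2783^3 = 0.062224
P(M+8) = 0.2783^4 = 0.005999
The M+2 peak is largest (0.418450); scaling to 100 gives 64.83 : 100.00 : 57.84 : 14.87 : 1.43.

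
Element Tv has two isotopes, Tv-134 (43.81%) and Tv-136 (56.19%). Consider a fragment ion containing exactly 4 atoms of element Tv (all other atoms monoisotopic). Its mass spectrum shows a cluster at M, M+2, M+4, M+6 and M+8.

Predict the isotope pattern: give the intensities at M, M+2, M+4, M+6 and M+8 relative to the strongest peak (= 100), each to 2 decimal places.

10.13 : 51.98 : 100.00 : 85.51 : 27.42

Expanding (0.4381 + 0.5619)^4:
P(M) = 0.4381^4 = 0.036838
P(M+2) = 4 × 0.4381^3 × 0.5619^1 = 0.188990
P(M+4) = 6 × 0.4381^2 × 0.5619^2 = 0.363593
P(M+6) = 4 × 0.4381^1 × 0.5619^3 = 0.310893
P(M+8) = 0.5619^4 = 0.099686
The M+4 peak is largest (0.363593); scaling to 100 gives 10.13 : 51.98 : 100.00 : 85.51 : 27.42.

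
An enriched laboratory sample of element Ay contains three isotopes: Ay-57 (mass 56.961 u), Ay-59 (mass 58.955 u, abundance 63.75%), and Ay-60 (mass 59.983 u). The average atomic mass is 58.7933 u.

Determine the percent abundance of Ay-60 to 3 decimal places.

18.568%

Let x and y be the fractions of Ay-57 and Ay-60. Then x + y = 1 − 0.6375 = 0.3625 and 56.961x + 59.983y = 58.7933 − 0.6375×58.955 = 21.2094875.
Substituting: 56.961x + 59.983(0.3625 − x) = 21.2094875
(56.961 − 59.983)x = -0.53435  ⇒  x = 0.17682, y = 0.18568
Ay-57: 17.682%, Ay-60: 18.568%.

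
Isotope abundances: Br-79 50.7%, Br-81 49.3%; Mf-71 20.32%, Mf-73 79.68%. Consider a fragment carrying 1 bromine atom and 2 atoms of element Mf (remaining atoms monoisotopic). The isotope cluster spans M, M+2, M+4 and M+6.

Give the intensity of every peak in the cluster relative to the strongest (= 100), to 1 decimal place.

Bromine pattern (n=1): 0.5070 : 0.4930
Element Mf pattern (n=2): 0.04129024 : 0.32381952 : 0.63489024
Convolve the two distributions (both contribute in 2-u steps):
  M: 0.5070×0.04129024 = 0.020934
  M+2: 0.5070×0.32381952 + 0.4930×0.04129024 = 0.184533
  M+4: 0.5070×0.63489024 + 0.4930×0.32381952 = 0.481532
  M+6: 0.4930×0.63489024 = 0.313001
Scale to base peak (0.481532) = 100: 4.3 : 38.3 : 100.0 : 65.0

4.3 : 38.3 : 100.0 : 65.0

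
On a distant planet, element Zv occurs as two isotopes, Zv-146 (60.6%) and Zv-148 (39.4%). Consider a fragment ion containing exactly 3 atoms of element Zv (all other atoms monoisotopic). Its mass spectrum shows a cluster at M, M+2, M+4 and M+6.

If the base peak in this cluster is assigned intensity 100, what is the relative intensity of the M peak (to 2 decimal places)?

Term probabilities: M 0.2225, M+2 0.4341, M+4 0.2822, M+6 0.0612. Base peak = M+2.
P(M+2) = C(3,1) × 0.606^2 × 0.394^1 = 3 × 0.367236 × 0.3940 = 0.434073 (base)
P(M) = C(3,0) × 0.606^3 × 0.394^0 = 1 × 0.22254502 × 1.0000 = 0.222545
Relative intensity = 0.222545 / 0.434073 × 100 = 51.27

51.27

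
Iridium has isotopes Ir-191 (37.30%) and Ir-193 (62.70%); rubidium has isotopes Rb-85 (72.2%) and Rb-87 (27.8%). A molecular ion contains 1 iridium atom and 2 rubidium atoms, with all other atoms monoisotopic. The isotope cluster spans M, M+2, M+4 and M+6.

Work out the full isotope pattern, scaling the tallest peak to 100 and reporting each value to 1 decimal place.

40.8 : 100.0 : 58.9 : 10.2

Iridium pattern (n=1): 0.3730 : 0.6270
Rubidium pattern (n=2): 0.521284 : 0.401432 : 0.077284
Convolve the two distributions (both contribute in 2-u steps):
  M: 0.3730×0.521284 = 0.194439
  M+2: 0.3730×0.401432 + 0.6270×0.521284 = 0.476579
  M+4: 0.3730×0.077284 + 0.6270×0.401432 = 0.280525
  M+6: 0.6270×0.077284 = 0.048457
Scale to base peak (0.476579) = 100: 40.8 : 100.0 : 58.9 : 10.2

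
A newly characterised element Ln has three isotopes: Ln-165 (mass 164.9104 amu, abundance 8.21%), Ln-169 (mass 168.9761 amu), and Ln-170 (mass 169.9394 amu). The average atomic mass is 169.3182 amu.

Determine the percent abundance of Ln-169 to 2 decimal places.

Let x and y be the fractions of Ln-169 and Ln-170. Then x + y = 1 − 0.0821 = 0.9179 and 168.9761x + 169.9394y = 169.3182 − 0.0821×164.9104 = 155.77905616.
Substituting: 168.9761x + 169.9394(0.9179 − x) = 155.77905616
(168.9761 − 169.9394)x = -0.2083191  ⇒  x = 0.21626, y = 0.70164
Ln-169: 21.63%, Ln-170: 70.16%.

21.63%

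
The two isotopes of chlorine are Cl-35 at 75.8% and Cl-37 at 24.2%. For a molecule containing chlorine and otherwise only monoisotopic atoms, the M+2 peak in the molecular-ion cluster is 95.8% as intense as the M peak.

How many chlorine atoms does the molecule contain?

3

For n independent Cl atoms, I(M+2)/I(M) = n · (abundance Cl-37) / (abundance Cl-35) = n · 0.242/0.758.
n = 0.958 × 0.758/0.242 = 3.00 ≈ 3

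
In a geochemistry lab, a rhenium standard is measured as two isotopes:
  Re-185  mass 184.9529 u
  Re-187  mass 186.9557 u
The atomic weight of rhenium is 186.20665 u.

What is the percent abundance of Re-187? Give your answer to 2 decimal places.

Writing the weighted mean with unknown fraction x of Re-185:
184.9529·x + 186.9557·(1 − x) = 186.20665
(184.9529 − 186.9557)·x = 186.20665 − 186.9557
x = -0.74905 / -2.0028 = 0.37400 → 37.40% Re-185, 62.60% Re-187.

62.60%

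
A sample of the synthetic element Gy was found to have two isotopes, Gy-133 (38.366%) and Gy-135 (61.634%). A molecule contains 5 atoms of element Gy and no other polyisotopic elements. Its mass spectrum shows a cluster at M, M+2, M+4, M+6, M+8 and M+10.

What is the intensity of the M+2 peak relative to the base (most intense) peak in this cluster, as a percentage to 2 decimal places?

19.37%

(0.38366 + 0.61634)^5 gives M 0.0083, M+2 0.0668, M+4 0.2145, M+6 0.3446, M+8 0.2768, M+10 0.0889; the largest is M+6.
P(M+6) = C(5,3) × 0.38366^2 × 0.61634^3 = 10 × 0.147195 × 0.23413215 = 0.344631 (base)
P(M+2) = C(5,1) × 0.38366^4 × 0.61634^1 = 5 × 0.02166637 × 0.61634 = 0.066769
Relative intensity = 0.066769 / 0.344631 × 100 = 19.37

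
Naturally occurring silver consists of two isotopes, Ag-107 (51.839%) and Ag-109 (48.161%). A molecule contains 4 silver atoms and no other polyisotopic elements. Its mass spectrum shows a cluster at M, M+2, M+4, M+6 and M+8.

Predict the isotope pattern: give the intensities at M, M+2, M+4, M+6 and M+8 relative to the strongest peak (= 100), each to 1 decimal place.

Each Ag atom is independently Ag-107 (p = 0.51839) or Ag-109 (q = 0.48161); the cluster is the binomial expansion (p + q)^4.
P(M) = 0.51839^4 = 0.072215
P(M+2) = 4 × 0.51839^3 × 0.48161^1 = 0.268365
P(M+4) = 6 × 0.51839^2 × 0.48161^2 = 0.373986
P(M+6) = 4 × 0.51839^1 × 0.48161^3 = 0.231634
P(M+8) = 0.48161^4 = 0.053800
The M+4 peak is largest (0.373986); scaling to 100 gives 19.3 : 71.8 : 100.0 : 61.9 : 14.4.

19.3 : 71.8 : 100.0 : 61.9 : 14.4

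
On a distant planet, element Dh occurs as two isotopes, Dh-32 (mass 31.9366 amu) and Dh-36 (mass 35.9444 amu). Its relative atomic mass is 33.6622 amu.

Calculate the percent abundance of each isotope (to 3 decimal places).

Dh-32: 56.944%, Dh-36: 43.056%

Writing the weighted mean with unknown fraction x of Dh-32:
31.9366·x + 35.9444·(1 − x) = 33.6622
(31.9366 − 35.9444)·x = 33.6622 − 35.9444
x = -2.2822 / -4.0078 = 0.56944 → 56.944% Dh-32, 43.056% Dh-36.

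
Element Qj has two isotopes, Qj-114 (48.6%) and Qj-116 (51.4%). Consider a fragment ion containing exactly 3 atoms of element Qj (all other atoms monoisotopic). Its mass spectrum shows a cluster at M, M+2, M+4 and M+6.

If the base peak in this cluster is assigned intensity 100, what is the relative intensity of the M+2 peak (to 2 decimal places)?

Term probabilities: M 0.1148, M+2 0.3642, M+4 0.3852, M+6 0.1358. Base peak = M+4.
P(M+4) = C(3,2) × 0.486^1 × 0.514^2 = 3 × 0.4860 × 0.264196 = 0.385198 (base)
P(M+2) = C(3,1) × 0.486^2 × 0.514^1 = 3 × 0.236196 × 0.5140 = 0.364214
Relative intensity = 0.364214 / 0.385198 × 100 = 94.55

94.55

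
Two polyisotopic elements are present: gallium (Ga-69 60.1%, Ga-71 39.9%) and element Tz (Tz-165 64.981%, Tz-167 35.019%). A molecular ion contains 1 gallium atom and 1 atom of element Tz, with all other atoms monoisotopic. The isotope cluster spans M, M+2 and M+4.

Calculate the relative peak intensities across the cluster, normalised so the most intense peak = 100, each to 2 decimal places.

Gallium pattern (n=1): 0.6010 : 0.3990
Element Tz pattern (n=1): 0.64981 : 0.35019
Convolve the two distributions (both contribute in 2-u steps):
  M: 0.6010×0.64981 = 0.390536
  M+2: 0.6010×0.35019 + 0.3990×0.64981 = 0.469738
  M+4: 0.3990×0.35019 = 0.139726
Scale to base peak (0.469738) = 100: 83.14 : 100.00 : 29.75

83.14 : 100.00 : 29.75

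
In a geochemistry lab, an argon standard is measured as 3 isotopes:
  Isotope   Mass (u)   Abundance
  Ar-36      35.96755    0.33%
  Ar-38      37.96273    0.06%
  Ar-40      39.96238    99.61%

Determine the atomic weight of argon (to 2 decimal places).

The abundance-weighted mean is 0.0033 × 35.96755 + 0.0006 × 37.96273 + 0.9961 × 39.96238
= 0.118693 + 0.022778 + 39.806527 = 39.947998 u

39.95 u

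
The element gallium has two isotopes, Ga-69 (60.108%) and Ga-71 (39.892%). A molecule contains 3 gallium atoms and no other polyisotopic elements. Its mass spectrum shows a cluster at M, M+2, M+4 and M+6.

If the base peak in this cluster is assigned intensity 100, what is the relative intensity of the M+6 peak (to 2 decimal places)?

14.68

Binomial terms of (0.60108 + 0.39892)^3: M 0.2172, M+2 0.4324, M+4 0.2870, M+6 0.0635 → M+2 is the base peak.
P(M+2) = C(3,1) × 0.60108^2 × 0.39892^1 = 3 × 0.36129717 × 0.39892 = 0.432386 (base)
P(M+6) = C(3,3) × 0.60108^0 × 0.39892^3 = 1 × 1.0000 × 0.063483 = 0.063483
Relative intensity = 0.063483 / 0.432386 × 100 = 14.68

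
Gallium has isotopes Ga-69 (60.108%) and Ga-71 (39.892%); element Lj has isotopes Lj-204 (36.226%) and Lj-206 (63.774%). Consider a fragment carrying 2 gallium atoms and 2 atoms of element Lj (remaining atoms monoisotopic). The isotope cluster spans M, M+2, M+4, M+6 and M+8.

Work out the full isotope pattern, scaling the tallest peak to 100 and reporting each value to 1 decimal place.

12.2 : 59.0 : 100.0 : 69.0 : 16.6

Gallium pattern (n=2): 0.36129717 : 0.47956567 : 0.15913717
Element Lj pattern (n=2): 0.13123231 : 0.46205538 : 0.40671231
Convolve the two distributions (both contribute in 2-u steps):
  M: 0.36129717×0.13123231 = 0.047414
  M+2: 0.36129717×0.46205538 + 0.47956567×0.13123231 = 0.229874
  M+4: 0.36129717×0.40671231 + 0.47956567×0.46205538 + 0.15913717×0.13123231 = 0.389414
  M+6: 0.47956567×0.40671231 + 0.15913717×0.46205538 = 0.268575
  M+8: 0.15913717×0.40671231 = 0.064723
Scale to base peak (0.389414) = 100: 12.2 : 59.0 : 100.0 : 69.0 : 16.6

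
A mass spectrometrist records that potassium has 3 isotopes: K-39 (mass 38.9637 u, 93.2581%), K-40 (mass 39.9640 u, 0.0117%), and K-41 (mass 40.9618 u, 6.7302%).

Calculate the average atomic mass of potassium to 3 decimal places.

39.098 u

Ar = Σ fᵢ·mᵢ = 0.932581 × 38.9637 + 0.000117 × 39.9640 + 0.067302 × 40.9618
= 36.33681 + 0.00468 + 2.75681 = 39.09830 u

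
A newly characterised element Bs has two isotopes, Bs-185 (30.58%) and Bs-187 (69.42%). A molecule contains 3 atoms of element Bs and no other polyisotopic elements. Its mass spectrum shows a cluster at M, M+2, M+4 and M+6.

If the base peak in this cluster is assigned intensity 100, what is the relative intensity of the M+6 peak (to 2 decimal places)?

Term probabilities: M 0.0286, M+2 0.1948, M+4 0.4421, M+6 0.3345. Base peak = M+4.
P(M+4) = C(3,2) × 0.3058^1 × 0.6942^2 = 3 × 0.3058 × 0.48191364 = 0.442108 (base)
P(M+6) = C(3,3) × 0.3058^0 × 0.6942^3 = 1 × 1.0000 × 0.33454445 = 0.334544
Relative intensity = 0.334544 / 0.442108 × 100 = 75.67

75.67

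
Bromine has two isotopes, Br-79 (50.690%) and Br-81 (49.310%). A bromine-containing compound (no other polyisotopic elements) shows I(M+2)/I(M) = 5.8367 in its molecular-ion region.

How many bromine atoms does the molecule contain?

For n independent Br atoms, I(M+2)/I(M) = n · (abundance Br-81) / (abundance Br-79) = n · 0.49310/0.50690.
n = 5.8367 × 0.50690/0.49310 = 6.00 ≈ 6

6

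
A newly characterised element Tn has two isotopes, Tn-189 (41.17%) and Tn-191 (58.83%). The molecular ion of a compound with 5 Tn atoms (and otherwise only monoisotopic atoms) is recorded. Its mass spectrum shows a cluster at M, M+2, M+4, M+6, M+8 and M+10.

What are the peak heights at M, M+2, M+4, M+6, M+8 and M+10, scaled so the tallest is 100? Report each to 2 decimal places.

3.43 : 24.49 : 69.98 : 100.00 : 71.45 : 20.42

The 5 Tn atoms are independent, so intensities follow the terms of (0.4117 + 0.5883)^5.
P(M) = 0.4117^5 = 0.011828
P(M+2) = 5 × 0.4117^4 × 0.5883^1 = 0.084507
P(M+4) = 10 × 0.4117^3 × 0.5883^2 = 0.241513
P(M+6) = 10 × 0.4117^2 × 0.5883^3 = 0.345111
P(M+8) = 5 × 0.4117^1 × 0.5883^4 = 0.246573
P(M+10) = 0.5883^5 = 0.070468
The M+6 peak is largest (0.345111); scaling to 100 gives 3.43 : 24.49 : 69.98 : 100.00 : 71.45 : 20.42.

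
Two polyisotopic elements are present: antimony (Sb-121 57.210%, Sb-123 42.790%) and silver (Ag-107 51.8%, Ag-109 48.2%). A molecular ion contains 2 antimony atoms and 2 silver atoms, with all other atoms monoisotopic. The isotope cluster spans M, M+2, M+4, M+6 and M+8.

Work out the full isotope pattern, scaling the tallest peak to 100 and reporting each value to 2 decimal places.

23.76 : 79.75 : 100.00 : 55.51 : 11.51

Antimony pattern (n=2): 0.32729841 : 0.48960318 : 0.18309841
Silver pattern (n=2): 0.268324 : 0.499352 : 0.232324
Convolve the two distributions (both contribute in 2-u steps):
  M: 0.32729841×0.268324 = 0.087822
  M+2: 0.32729841×0.499352 + 0.48960318×0.268324 = 0.294809
  M+4: 0.32729841×0.232324 + 0.48960318×0.499352 + 0.18309841×0.268324 = 0.369653
  M+6: 0.48960318×0.232324 + 0.18309841×0.499352 = 0.205177
  M+8: 0.18309841×0.232324 = 0.042538
Scale to base peak (0.369653) = 100: 23.76 : 79.75 : 100.00 : 55.51 : 11.51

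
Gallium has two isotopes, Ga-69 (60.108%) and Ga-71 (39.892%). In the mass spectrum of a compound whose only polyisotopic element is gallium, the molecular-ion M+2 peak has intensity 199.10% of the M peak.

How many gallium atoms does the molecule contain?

3

The M+2/M ratio from n Ga atoms is n · q/p = n · 0.39892/0.60108.
n = 1.9910 × 0.60108/0.39892 = 3.00 ≈ 3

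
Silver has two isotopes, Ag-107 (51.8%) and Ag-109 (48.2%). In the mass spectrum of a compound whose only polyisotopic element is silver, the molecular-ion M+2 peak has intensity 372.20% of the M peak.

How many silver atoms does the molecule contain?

4

For n independent Ag atoms, I(M+2)/I(M) = n · (abundance Ag-109) / (abundance Ag-107) = n · 0.482/0.518.
n = 3.7220 × 0.518/0.482 = 4.00 ≈ 4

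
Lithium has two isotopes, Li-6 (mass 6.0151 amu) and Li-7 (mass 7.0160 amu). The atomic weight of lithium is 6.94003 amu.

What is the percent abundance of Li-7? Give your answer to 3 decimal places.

92.410%

Writing the weighted mean with unknown fraction x of Li-6:
6.0151·x + 7.0160·(1 − x) = 6.94003
(6.0151 − 7.0160)·x = 6.94003 − 7.0160
x = -0.07597 / -1.0009 = 0.07590 → 7.590% Li-6, 92.410% Li-7.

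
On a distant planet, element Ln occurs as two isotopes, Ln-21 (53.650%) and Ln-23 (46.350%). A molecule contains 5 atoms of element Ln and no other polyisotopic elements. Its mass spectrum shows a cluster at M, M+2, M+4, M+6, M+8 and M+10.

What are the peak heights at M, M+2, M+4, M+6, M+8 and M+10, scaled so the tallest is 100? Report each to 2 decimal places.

Each Ln atom is independently Ln-21 (p = 0.53650) or Ln-23 (q = 0.46350); the cluster is the binomial expansion (p + q)^5.
P(M) = 0.53650^5 = 0.044448
P(M+2) = 5 × 0.53650^4 × 0.46350^1 = 0.191999
P(M+4) = 10 × 0.53650^3 × 0.46350^2 = 0.331748
P(M+6) = 10 × 0.53650^2 × 0.46350^3 = 0.286608
P(M+8) = 5 × 0.53650^1 × 0.46350^4 = 0.123805
P(M+10) = 0.46350^5 = 0.021392
The M+4 peak is largest (0.331748); scaling to 100 gives 13.40 : 57.87 : 100.00 : 86.39 : 37.32 : 6.45.

13.40 : 57.87 : 100.00 : 86.39 : 37.32 : 6.45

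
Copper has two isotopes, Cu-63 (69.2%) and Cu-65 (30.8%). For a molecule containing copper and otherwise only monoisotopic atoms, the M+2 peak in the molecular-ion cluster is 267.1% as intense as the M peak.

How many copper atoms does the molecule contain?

With n Cu atoms, P(M+2)/P(M) = C(n,1)·p^(n−1)q / p^n = n·q/p = n · 0.308/0.692.
n = 2.671 × 0.692/0.308 = 6.00 ≈ 6

6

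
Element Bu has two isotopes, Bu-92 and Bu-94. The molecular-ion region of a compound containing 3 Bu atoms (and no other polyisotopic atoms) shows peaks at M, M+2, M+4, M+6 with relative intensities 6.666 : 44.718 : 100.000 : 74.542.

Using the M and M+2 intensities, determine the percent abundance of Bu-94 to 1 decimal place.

Write p for the Bu-92 fraction. I(M+2)/I(M) = [C(3,1)·p^2·(1−p)] / p^3 = 3·(1−p)/p = 44.718/6.666 = 6.7084
(1−p)/p = 6.7084/3 = 2.2361  ⇒  p = 1/(1 + 2.2361) = 0.3090
Bu-92: 30.9%, Bu-94: 69.1%.

69.1%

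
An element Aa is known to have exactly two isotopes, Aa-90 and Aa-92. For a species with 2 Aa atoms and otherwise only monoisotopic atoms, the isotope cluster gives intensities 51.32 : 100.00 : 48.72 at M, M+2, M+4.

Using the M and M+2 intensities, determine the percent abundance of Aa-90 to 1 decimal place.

If p is the fraction of Aa that is Aa-90, then I(M+2)/I(M) = [C(2,1)·p^1·(1−p)] / p^2 = 2·(1−p)/p = 100.00/51.32 = 1.9486
(1−p)/p = 1.9486/2 = 0.9743  ⇒  p = 1/(1 + 0.9743) = 0.5065
Aa-90: 50.7%, Aa-92: 49.3%.

50.7%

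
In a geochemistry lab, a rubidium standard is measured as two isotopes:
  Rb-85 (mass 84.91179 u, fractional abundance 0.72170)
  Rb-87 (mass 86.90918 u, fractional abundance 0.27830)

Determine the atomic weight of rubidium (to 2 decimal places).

The abundance-weighted mean is 0.72170 × 84.91179 + 0.27830 × 86.90918
= 61.280839 + 24.186825 = 85.467664 u

85.47 u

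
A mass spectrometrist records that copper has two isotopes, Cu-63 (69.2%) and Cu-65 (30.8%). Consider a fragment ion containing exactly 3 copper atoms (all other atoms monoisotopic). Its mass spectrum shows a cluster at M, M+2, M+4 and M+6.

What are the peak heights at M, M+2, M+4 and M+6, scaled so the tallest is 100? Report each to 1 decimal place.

74.9 : 100.0 : 44.5 : 6.6

Each Cu atom is independently Cu-63 (p = 0.692) or Cu-65 (q = 0.308); the cluster is the binomial expansion (p + q)^3.
P(M) = 0.692^3 = 0.331374
P(M+2) = 3 × 0.692^2 × 0.308^1 = 0.442470
P(M+4) = 3 × 0.692^1 × 0.308^2 = 0.196938
P(M+6) = 0.308^3 = 0.029218
The M+2 peak is largest (0.442470); scaling to 100 gives 74.9 : 100.0 : 44.5 : 6.6.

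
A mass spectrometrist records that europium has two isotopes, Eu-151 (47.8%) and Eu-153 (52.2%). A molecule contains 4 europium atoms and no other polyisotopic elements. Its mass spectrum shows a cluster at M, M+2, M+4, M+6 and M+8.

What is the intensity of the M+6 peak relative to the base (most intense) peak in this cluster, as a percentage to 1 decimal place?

72.8%

Term probabilities: M 0.0522, M+2 0.2280, M+4 0.3735, M+6 0.2720, M+8 0.0742. Base peak = M+4.
P(M+4) = C(4,2) × 0.478^2 × 0.522^2 = 6 × 0.228484 × 0.272484 = 0.373549 (base)
P(M+6) = C(4,3) × 0.478^1 × 0.522^3 = 4 × 0.4780 × 0.14223665 = 0.271956
Relative intensity = 0.271956 / 0.373549 × 100 = 72.8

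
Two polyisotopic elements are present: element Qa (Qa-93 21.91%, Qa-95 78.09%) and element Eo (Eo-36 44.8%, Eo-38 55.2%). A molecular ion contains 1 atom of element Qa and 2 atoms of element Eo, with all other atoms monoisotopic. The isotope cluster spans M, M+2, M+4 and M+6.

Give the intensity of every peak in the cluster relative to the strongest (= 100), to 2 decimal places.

Element Qa pattern (n=1): 0.2191 : 0.7809
Element Eo pattern (n=2): 0.200704 : 0.494592 : 0.304704
Convolve the two distributions (both contribute in 2-u steps):
  M: 0.2191×0.200704 = 0.043974
  M+2: 0.2191×0.494592 + 0.7809×0.200704 = 0.265095
  M+4: 0.2191×0.304704 + 0.7809×0.494592 = 0.452988
  M+6: 0.7809×0.304704 = 0.237943
Scale to base peak (0.452988) = 100: 9.71 : 58.52 : 100.00 : 52.53

9.71 : 58.52 : 100.00 : 52.53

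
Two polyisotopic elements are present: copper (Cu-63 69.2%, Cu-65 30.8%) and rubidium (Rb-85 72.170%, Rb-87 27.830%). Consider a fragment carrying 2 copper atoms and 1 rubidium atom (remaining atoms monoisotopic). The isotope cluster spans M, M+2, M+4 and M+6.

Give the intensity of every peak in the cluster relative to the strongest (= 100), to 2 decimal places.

Copper pattern (n=2): 0.478864 : 0.426272 : 0.094864
Rubidium pattern (n=1): 0.7217 : 0.2783
Convolve the two distributions (both contribute in 2-u steps):
  M: 0.478864×0.7217 = 0.345596
  M+2: 0.478864×0.2783 + 0.426272×0.7217 = 0.440908
  M+4: 0.426272×0.2783 + 0.094864×0.7217 = 0.187095
  M+6: 0.094864×0.2783 = 0.026401
Scale to base peak (0.440908) = 100: 78.38 : 100.00 : 42.43 : 5.99

78.38 : 100.00 : 42.43 : 5.99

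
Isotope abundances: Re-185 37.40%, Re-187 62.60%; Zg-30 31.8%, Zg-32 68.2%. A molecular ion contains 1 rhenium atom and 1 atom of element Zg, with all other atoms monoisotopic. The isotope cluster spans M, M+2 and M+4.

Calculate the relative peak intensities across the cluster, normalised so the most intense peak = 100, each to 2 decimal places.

Rhenium pattern (n=1): 0.3740 : 0.6260
Element Zg pattern (n=1): 0.3180 : 0.6820
Convolve the two distributions (both contribute in 2-u steps):
  M: 0.3740×0.3180 = 0.118932
  M+2: 0.3740×0.6820 + 0.6260×0.3180 = 0.454136
  M+4: 0.6260×0.6820 = 0.426932
Scale to base peak (0.454136) = 100: 26.19 : 100.00 : 94.01

26.19 : 100.00 : 94.01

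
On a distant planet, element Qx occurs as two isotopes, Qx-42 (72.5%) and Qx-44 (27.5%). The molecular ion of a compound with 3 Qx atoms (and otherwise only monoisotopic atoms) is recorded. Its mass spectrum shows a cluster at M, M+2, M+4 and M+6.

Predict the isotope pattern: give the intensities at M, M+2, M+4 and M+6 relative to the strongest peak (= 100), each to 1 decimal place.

87.9 : 100.0 : 37.9 : 4.8

The 3 Qx atoms are independent, so intensities follow the terms of (0.725 + 0.275)^3.
P(M) = 0.725^3 = 0.381078
P(M+2) = 3 × 0.725^2 × 0.275^1 = 0.433641
P(M+4) = 3 × 0.725^1 × 0.275^2 = 0.164484
P(M+6) = 0.275^3 = 0.020797
The M+2 peak is largest (0.433641); scaling to 100 gives 87.9 : 100.0 : 37.9 : 4.8.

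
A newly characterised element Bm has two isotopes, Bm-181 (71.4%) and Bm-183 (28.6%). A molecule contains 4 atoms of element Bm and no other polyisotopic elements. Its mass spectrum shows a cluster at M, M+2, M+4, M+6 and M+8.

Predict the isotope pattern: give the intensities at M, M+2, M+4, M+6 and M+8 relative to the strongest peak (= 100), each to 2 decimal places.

62.41 : 100.00 : 60.08 : 16.04 : 1.61

Expanding (0.714 + 0.286)^4:
P(M) = 0.714^4 = 0.259892
P(M+2) = 4 × 0.714^3 × 0.286^1 = 0.416410
P(M+4) = 6 × 0.714^2 × 0.286^2 = 0.250196
P(M+6) = 4 × 0.714^1 × 0.286^3 = 0.066812
P(M+8) = 0.286^4 = 0.006691
The M+2 peak is largest (0.416410); scaling to 100 gives 62.41 : 100.00 : 60.08 : 16.04 : 1.61.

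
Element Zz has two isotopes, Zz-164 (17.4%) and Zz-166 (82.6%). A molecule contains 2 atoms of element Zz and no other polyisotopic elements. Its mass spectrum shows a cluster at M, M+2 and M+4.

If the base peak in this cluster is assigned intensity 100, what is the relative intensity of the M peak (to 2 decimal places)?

4.44

Term probabilities: M 0.0303, M+2 0.2874, M+4 0.6823. Base peak = M+4.
P(M+4) = C(2,2) × 0.174^0 × 0.826^2 = 1 × 1.0000 × 0.682276 = 0.682276 (base)
P(M) = C(2,0) × 0.174^2 × 0.826^0 = 1 × 0.030276 × 1.0000 = 0.030276
Relative intensity = 0.030276 / 0.682276 × 100 = 4.44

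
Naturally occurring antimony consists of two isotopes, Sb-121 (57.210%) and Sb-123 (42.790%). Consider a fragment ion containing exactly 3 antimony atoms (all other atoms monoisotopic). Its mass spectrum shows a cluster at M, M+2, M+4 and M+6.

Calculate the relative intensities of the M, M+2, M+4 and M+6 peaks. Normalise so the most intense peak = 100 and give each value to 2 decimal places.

44.57 : 100.00 : 74.79 : 18.65

Each Sb atom is independently Sb-121 (p = 0.57210) or Sb-123 (q = 0.42790); the cluster is the binomial expansion (p + q)^3.
P(M) = 0.57210^3 = 0.187247
P(M+2) = 3 × 0.57210^2 × 0.42790^1 = 0.420153
P(M+4) = 3 × 0.57210^1 × 0.42790^2 = 0.314252
P(M+6) = 0.42790^3 = 0.078348
The M+2 peak is largest (0.420153); scaling to 100 gives 44.57 : 100.00 : 74.79 : 18.65.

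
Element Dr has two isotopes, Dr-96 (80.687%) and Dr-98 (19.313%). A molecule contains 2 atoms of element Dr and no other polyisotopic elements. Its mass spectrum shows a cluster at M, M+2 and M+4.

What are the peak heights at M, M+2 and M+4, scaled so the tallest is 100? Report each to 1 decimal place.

Expanding (0.80687 + 0.19313)^2:
P(M) = 0.80687^2 = 0.651039
P(M+2) = 2 × 0.80687^1 × 0.19313^1 = 0.311662
P(M+4) = 0.19313^2 = 0.037299
The M peak is largest (0.651039); scaling to 100 gives 100.0 : 47.9 : 5.7.

100.0 : 47.9 : 5.7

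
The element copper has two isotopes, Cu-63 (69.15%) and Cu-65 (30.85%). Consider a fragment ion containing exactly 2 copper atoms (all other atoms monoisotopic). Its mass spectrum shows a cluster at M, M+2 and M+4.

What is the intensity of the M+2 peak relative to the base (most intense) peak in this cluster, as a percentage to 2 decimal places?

(0.6915 + 0.3085)^2 gives M 0.4782, M+2 0.4267, M+4 0.0952; the largest is M.
P(M) = C(2,0) × 0.6915^2 × 0.3085^0 = 1 × 0.47817225 × 1.0000 = 0.478172 (base)
P(M+2) = C(2,1) × 0.6915^1 × 0.3085^1 = 2 × 0.6915 × 0.3085 = 0.426656
Relative intensity = 0.426656 / 0.478172 × 100 = 89.23

89.23%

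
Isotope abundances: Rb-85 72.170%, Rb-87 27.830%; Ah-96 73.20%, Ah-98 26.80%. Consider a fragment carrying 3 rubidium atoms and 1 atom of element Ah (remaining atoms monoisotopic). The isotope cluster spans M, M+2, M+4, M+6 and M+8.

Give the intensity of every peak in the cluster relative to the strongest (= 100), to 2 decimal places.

Rubidium pattern (n=3): 0.37589809 : 0.43485841 : 0.16768892 : 0.02155458
Element Ah pattern (n=1): 0.7320 : 0.2680
Convolve the two distributions (both contribute in 2-u steps):
  M: 0.37589809×0.7320 = 0.275157
  M+2: 0.37589809×0.2680 + 0.43485841×0.7320 = 0.419057
  M+4: 0.43485841×0.2680 + 0.16768892×0.7320 = 0.239290
  M+6: 0.16768892×0.2680 + 0.02155458×0.7320 = 0.060719
  M+8: 0.02155458×0.2680 = 0.005777
Scale to base peak (0.419057) = 100: 65.66 : 100.00 : 57.10 : 14.49 : 1.38

65.66 : 100.00 : 57.10 : 14.49 : 1.38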